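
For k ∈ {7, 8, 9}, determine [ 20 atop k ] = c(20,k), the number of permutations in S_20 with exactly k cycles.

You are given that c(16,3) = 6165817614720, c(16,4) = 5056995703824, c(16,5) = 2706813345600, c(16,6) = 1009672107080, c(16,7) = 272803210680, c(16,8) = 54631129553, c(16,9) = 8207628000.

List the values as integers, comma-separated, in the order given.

52260903362512720, 12953636989943896, 2503858755467550

r17: T_17,4=16×5056995703824+6165817614720=87077748875904; T_17,5=16×2706813345600+5056995703824=48366009233424; T_17,6=16×1009672107080+2706813345600=18861567058880; T_17,7=16×272803210680+1009672107080=5374523477960; T_17,8=16×54631129553+272803210680=1146901283528; T_17,9=16×8207628000+54631129553=185953177553
r18: T_18,5=17×48366009233424+87077748875904=909299905844112; T_18,6=17×18861567058880+48366009233424=369012649234384; T_18,7=17×5374523477960+18861567058880=110228466184200; T_18,8=17×1146901283528+5374523477960=24871845297936; T_18,9=17×185953177553+1146901283528=4308105301929
r19: T_19,6=18×369012649234384+909299905844112=7551527592063024; T_19,7=18×110228466184200+369012649234384=2353125040549984; T_19,8=18×24871845297936+110228466184200=557921681547048; T_19,9=18×4308105301929+24871845297936=102417740732658
r20: T_20,7=19×2353125040549984+7551527592063024=52260903362512720; T_20,8=19×557921681547048+2353125040549984=12953636989943896; T_20,9=19×102417740732658+557921681547048=2503858755467550
Read c(20,7) = 52260903362512720, c(20,8) = 12953636989943896, c(20,9) = 2503858755467550.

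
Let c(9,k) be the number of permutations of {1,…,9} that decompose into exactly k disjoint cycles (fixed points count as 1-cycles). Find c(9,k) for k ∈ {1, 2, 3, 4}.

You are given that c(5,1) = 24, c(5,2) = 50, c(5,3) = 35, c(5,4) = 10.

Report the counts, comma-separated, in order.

40320, 109584, 118124, 67284

@6  (6,1):24·5+0→120, (6,2):50·5+24→274, (6,3):35·5+50→225, (6,4):10·5+35→85
@7  (7,1):120·6+0→720, (7,2):274·6+120→1764, (7,3):225·6+274→1624, (7,4):85·6+225→735
@8  (8,1):720·7+0→5040, (8,2):1764·7+720→13068, (8,3):1624·7+1764→13132, (8,4):735·7+1624→6769
@9  (9,1):5040·8+0→40320, (9,2):13068·8+5040→109584, (9,3):13132·8+13068→118124, (9,4):6769·8+13132→67284
Read c(9,1) = 40320, c(9,2) = 109584, c(9,3) = 118124, c(9,4) = 67284.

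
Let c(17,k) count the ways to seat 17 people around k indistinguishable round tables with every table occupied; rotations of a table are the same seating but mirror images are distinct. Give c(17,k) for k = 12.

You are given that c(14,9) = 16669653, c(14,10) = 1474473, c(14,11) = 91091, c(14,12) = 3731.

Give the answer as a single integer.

[15] T[15,10]:14*1474473+16669653=37312275 · T[15,11]:14*91091+1474473=2749747 · T[15,12]:14*3731+91091=143325
[16] T[16,11]:15*2749747+37312275=78558480 · T[16,12]:15*143325+2749747=4899622
[17] T[17,12]:16*4899622+78558480=156952432
Read c(17,12) = 156952432.

156952432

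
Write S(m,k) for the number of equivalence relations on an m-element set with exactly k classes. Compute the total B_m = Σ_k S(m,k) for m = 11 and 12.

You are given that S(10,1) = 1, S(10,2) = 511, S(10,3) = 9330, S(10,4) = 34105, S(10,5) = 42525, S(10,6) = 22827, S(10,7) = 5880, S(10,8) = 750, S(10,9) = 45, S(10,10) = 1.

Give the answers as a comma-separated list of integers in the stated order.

@11  (11,1):1·1+0→1, (11,2):511·2+1→1023, (11,3):9330·3+511→28501, (11,4):34105·4+9330→145750, (11,5):42525·5+34105→246730, (11,6):22827·6+42525→179487, (11,7):5880·7+22827→63987, (11,8):750·8+5880→11880, (11,9):45·9+750→1155, (11,10):1·10+45→55, (11,11):0·11+1→1
@12  (12,1):1·1+0→1, (12,2):1023·2+1→2047, (12,3):28501·3+1023→86526, (12,4):145750·4+28501→611501, (12,5):246730·5+145750→1379400, (12,6):179487·6+246730→1323652, (12,7):63987·7+179487→627396, (12,8):11880·8+63987→159027, (12,9):1155·9+11880→22275, (12,10):55·10+1155→1705, (12,11):1·11+55→66, (12,12):0·12+1→1
B_11 = ΣS(11,k) = 1+1023+28501+145750+246730+179487+63987+11880+1155+55+1 = 678570
B_12 = ΣS(12,k) = 1+2047+86526+611501+1379400+1323652+627396+159027+22275+1705+66+1 = 4213597

678570, 4213597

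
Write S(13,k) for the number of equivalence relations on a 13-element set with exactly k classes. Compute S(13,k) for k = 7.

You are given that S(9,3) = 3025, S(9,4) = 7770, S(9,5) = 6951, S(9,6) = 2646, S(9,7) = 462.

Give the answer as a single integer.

5715424

i=10: T(10,4)=3025+4·7770=34105 | T(10,5)=7770+5·6951=42525 | T(10,6)=6951+6·2646=22827 | T(10,7)=2646+7·462=5880
i=11: T(11,5)=34105+5·42525=246730 | T(11,6)=42525+6·22827=179487 | T(11,7)=22827+7·5880=63987
i=12: T(12,6)=246730+6·179487=1323652 | T(12,7)=179487+7·63987=627396
i=13: T(13,7)=1323652+7·627396=5715424
Read S(13,7) = 5715424.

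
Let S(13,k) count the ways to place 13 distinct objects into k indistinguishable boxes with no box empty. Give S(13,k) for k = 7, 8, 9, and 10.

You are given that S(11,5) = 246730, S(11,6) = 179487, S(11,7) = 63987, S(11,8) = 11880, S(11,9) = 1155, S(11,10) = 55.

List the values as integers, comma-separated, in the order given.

5715424, 1899612, 359502, 39325

r12: T_12,6=6×179487+246730=1323652; T_12,7=7×63987+179487=627396; T_12,8=8×11880+63987=159027; T_12,9=9×1155+11880=22275; T_12,10=10×55+1155=1705
r13: T_13,7=7×627396+1323652=5715424; T_13,8=8×159027+627396=1899612; T_13,9=9×22275+159027=359502; T_13,10=10×1705+22275=39325
Read S(13,7) = 5715424, S(13,8) = 1899612, S(13,9) = 359502, S(13,10) = 39325.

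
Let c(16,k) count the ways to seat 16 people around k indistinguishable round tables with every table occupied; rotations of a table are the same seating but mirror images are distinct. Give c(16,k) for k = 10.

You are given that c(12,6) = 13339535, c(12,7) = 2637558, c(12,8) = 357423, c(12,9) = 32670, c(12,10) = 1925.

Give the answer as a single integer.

928095740

i=13: T(13,7)=13339535+12·2637558=44990231 | T(13,8)=2637558+12·357423=6926634 | T(13,9)=357423+12·32670=749463 | T(13,10)=32670+12·1925=55770
i=14: T(14,8)=44990231+13·6926634=135036473 | T(14,9)=6926634+13·749463=16669653 | T(14,10)=749463+13·55770=1474473
i=15: T(15,9)=135036473+14·16669653=368411615 | T(15,10)=16669653+14·1474473=37312275
i=16: T(16,10)=368411615+15·37312275=928095740
Read c(16,10) = 928095740.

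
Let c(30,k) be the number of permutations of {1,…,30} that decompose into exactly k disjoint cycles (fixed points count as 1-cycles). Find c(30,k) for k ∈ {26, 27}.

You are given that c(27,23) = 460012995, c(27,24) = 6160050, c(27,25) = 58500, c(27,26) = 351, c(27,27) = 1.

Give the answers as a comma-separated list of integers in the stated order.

row 28: T[28][24]=27·6160050+460012995=626334345  T[28][25]=27·58500+6160050=7739550  T[28][26]=27·351+58500=67977  T[28][27]=27·1+351=378
row 29: T[29][25]=28·7739550+626334345=843041745  T[29][26]=28·67977+7739550=9642906  T[29][27]=28·378+67977=78561
row 30: T[30][26]=29·9642906+843041745=1122686019  T[30][27]=29·78561+9642906=11921175
Read c(30,26) = 1122686019, c(30,27) = 11921175.

1122686019, 11921175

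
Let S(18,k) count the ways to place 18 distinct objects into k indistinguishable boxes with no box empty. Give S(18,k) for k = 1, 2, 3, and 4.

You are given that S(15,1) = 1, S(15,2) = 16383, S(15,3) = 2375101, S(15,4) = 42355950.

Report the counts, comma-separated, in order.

r16: T_16,1=1×1+0=1; T_16,2=2×16383+1=32767; T_16,3=3×2375101+16383=7141686; T_16,4=4×42355950+2375101=171798901
r17: T_17,1=1×1+0=1; T_17,2=2×32767+1=65535; T_17,3=3×7141686+32767=21457825; T_17,4=4×171798901+7141686=694337290
r18: T_18,1=1×1+0=1; T_18,2=2×65535+1=131071; T_18,3=3×21457825+65535=64439010; T_18,4=4×694337290+21457825=2798806985
Read S(18,1) = 1, S(18,2) = 131071, S(18,3) = 64439010, S(18,4) = 2798806985.

1, 131071, 64439010, 2798806985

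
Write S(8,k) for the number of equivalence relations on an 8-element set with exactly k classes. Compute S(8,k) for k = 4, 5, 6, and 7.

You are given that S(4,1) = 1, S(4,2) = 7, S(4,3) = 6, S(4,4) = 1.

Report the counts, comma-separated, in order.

r5: T_5,1=1×1+0=1; T_5,2=2×7+1=15; T_5,3=3×6+7=25; T_5,4=4×1+6=10; T_5,5=5×0+1=1
r6: T_6,2=2×15+1=31; T_6,3=3×25+15=90; T_6,4=4×10+25=65; T_6,5=5×1+10=15; T_6,6=6×0+1=1
r7: T_7,3=3×90+31=301; T_7,4=4×65+90=350; T_7,5=5×15+65=140; T_7,6=6×1+15=21; T_7,7=7×0+1=1
r8: T_8,4=4×350+301=1701; T_8,5=5×140+350=1050; T_8,6=6×21+140=266; T_8,7=7×1+21=28
Read S(8,4) = 1701, S(8,5) = 1050, S(8,6) = 266, S(8,7) = 28.

1701, 1050, 266, 28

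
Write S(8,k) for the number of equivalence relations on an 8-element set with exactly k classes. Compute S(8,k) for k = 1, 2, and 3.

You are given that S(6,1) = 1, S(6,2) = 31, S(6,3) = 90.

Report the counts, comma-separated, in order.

[7] T[7,1]:1*1+0=1 · T[7,2]:2*31+1=63 · T[7,3]:3*90+31=301
[8] T[8,1]:1*1+0=1 · T[8,2]:2*63+1=127 · T[8,3]:3*301+63=966
Read S(8,1) = 1, S(8,2) = 127, S(8,3) = 966.

1, 127, 966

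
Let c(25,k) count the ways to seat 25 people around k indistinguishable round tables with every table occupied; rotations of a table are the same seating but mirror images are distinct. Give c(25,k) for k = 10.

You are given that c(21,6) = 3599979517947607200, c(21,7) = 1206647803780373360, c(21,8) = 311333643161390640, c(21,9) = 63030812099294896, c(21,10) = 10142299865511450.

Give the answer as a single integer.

6508376179668146850000

[22] T[22,7]:21*1206647803780373360+3599979517947607200=28939583397335447760 · T[22,8]:21*311333643161390640+1206647803780373360=7744654310169576800 · T[22,9]:21*63030812099294896+311333643161390640=1634980697246583456 · T[22,10]:21*10142299865511450+63030812099294896=276019109275035346
[23] T[23,8]:22*7744654310169576800+28939583397335447760=199321978221066137360 · T[23,9]:22*1634980697246583456+7744654310169576800=43714229649594412832 · T[23,10]:22*276019109275035346+1634980697246583456=7707401101297361068
[24] T[24,9]:23*43714229649594412832+199321978221066137360=1204749260161737632496 · T[24,10]:23*7707401101297361068+43714229649594412832=220984454979433717396
[25] T[25,10]:24*220984454979433717396+1204749260161737632496=6508376179668146850000
Read c(25,10) = 6508376179668146850000.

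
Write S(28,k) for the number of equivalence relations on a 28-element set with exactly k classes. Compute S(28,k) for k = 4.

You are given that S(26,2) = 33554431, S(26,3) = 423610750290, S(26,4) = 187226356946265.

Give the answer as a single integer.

2998587019946701

r27: T_27,3=3×423610750290+33554431=1270865805301; T_27,4=4×187226356946265+423610750290=749329038535350
r28: T_28,4=4×749329038535350+1270865805301=2998587019946701
Read S(28,4) = 2998587019946701.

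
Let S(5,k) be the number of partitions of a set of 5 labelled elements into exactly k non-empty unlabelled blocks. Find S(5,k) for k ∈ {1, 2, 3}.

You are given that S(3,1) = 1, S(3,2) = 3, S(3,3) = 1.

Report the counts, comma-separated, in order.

1, 15, 25

row 4: T[4][1]=1·1+0=1  T[4][2]=2·3+1=7  T[4][3]=3·1+3=6
row 5: T[5][1]=1·1+0=1  T[5][2]=2·7+1=15  T[5][3]=3·6+7=25
Read S(5,1) = 1, S(5,2) = 15, S(5,3) = 25.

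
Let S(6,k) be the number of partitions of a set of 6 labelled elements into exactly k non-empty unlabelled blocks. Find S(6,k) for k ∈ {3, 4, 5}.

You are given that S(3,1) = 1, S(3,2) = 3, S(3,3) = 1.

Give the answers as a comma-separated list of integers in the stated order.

i=4: T(4,1)=0+1·1=1 | T(4,2)=1+2·3=7 | T(4,3)=3+3·1=6 | T(4,4)=1+4·0=1
i=5: T(5,2)=1+2·7=15 | T(5,3)=7+3·6=25 | T(5,4)=6+4·1=10 | T(5,5)=1+5·0=1
i=6: T(6,3)=15+3·25=90 | T(6,4)=25+4·10=65 | T(6,5)=10+5·1=15
Read S(6,3) = 90, S(6,4) = 65, S(6,5) = 15.

90, 65, 15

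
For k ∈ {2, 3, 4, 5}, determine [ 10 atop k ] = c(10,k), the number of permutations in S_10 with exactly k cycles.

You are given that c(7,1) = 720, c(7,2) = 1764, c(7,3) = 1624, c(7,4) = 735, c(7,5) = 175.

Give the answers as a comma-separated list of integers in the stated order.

@8  (8,1):720·7+0→5040, (8,2):1764·7+720→13068, (8,3):1624·7+1764→13132, (8,4):735·7+1624→6769, (8,5):175·7+735→1960
@9  (9,1):5040·8+0→40320, (9,2):13068·8+5040→109584, (9,3):13132·8+13068→118124, (9,4):6769·8+13132→67284, (9,5):1960·8+6769→22449
@10  (10,2):109584·9+40320→1026576, (10,3):118124·9+109584→1172700, (10,4):67284·9+118124→723680, (10,5):22449·9+67284→269325
Read c(10,2) = 1026576, c(10,3) = 1172700, c(10,4) = 723680, c(10,5) = 269325.

1026576, 1172700, 723680, 269325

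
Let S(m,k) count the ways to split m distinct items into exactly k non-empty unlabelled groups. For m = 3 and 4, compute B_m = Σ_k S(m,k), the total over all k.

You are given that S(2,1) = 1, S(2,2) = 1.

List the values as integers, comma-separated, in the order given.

r3: T_3,1=1×1+0=1; T_3,2=2×1+1=3; T_3,3=3×0+1=1
r4: T_4,1=1×1+0=1; T_4,2=2×3+1=7; T_4,3=3×1+3=6; T_4,4=4×0+1=1
B_3 = ΣS(3,k) = 1+3+1 = 5
B_4 = ΣS(4,k) = 1+7+6+1 = 15

5, 15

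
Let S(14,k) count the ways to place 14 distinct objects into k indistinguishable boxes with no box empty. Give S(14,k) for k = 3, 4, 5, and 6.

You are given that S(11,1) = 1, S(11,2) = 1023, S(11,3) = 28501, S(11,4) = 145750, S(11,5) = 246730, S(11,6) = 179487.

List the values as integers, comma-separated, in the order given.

788970, 10391745, 40075035, 63436373

@12  (12,1):1·1+0→1, (12,2):1023·2+1→2047, (12,3):28501·3+1023→86526, (12,4):145750·4+28501→611501, (12,5):246730·5+145750→1379400, (12,6):179487·6+246730→1323652
@13  (13,2):2047·2+1→4095, (13,3):86526·3+2047→261625, (13,4):611501·4+86526→2532530, (13,5):1379400·5+611501→7508501, (13,6):1323652·6+1379400→9321312
@14  (14,3):261625·3+4095→788970, (14,4):2532530·4+261625→10391745, (14,5):7508501·5+2532530→40075035, (14,6):9321312·6+7508501→63436373
Read S(14,3) = 788970, S(14,4) = 10391745, S(14,5) = 40075035, S(14,6) = 63436373.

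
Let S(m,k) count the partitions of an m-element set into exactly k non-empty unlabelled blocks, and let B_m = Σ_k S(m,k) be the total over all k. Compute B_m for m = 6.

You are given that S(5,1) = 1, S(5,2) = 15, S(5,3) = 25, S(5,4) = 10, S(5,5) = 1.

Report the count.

r6: T_6,1=1×1+0=1; T_6,2=2×15+1=31; T_6,3=3×25+15=90; T_6,4=4×10+25=65; T_6,5=5×1+10=15; T_6,6=6×0+1=1
B_6 = ΣS(6,k) = 1+31+90+65+15+1 = 203

203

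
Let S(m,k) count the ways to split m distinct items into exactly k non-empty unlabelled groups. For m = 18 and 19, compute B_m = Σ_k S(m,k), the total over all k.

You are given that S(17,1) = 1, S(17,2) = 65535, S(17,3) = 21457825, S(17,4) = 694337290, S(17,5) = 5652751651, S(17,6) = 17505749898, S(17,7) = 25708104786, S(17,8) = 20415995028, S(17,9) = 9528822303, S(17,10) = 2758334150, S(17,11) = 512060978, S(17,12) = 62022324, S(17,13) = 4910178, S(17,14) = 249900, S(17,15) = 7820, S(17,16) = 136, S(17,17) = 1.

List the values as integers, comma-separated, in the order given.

682076806159, 5832742205057

row 18: T[18][1]=1·1+0=1  T[18][2]=2·65535+1=131071  T[18][3]=3·21457825+65535=64439010  T[18][4]=4·694337290+21457825=2798806985  T[18][5]=5·5652751651+694337290=28958095545  T[18][6]=6·17505749898+5652751651=110687251039  T[18][7]=7·25708104786+17505749898=197462483400  T[18][8]=8·20415995028+25708104786=189036065010  T[18][9]=9·9528822303+20415995028=106175395755  T[18][10]=10·2758334150+9528822303=37112163803  T[18][11]=11·512060978+2758334150=8391004908  T[18][12]=12·62022324+512060978=1256328866  T[18][13]=13·4910178+62022324=125854638  T[18][14]=14·249900+4910178=8408778  T[18][15]=15·7820+249900=367200  T[18][16]=16·136+7820=9996  T[18][17]=17·1+136=153  T[18][18]=18·0+1=1
row 19: T[19][1]=1·1+0=1  T[19][2]=2·131071+1=262143  T[19][3]=3·64439010+131071=193448101  T[19][4]=4·2798806985+64439010=11259666950  T[19][5]=5·28958095545+2798806985=147589284710  T[19][6]=6·110687251039+28958095545=693081601779  T[19][7]=7·197462483400+110687251039=1492924634839  T[19][8]=8·189036065010+197462483400=1709751003480  T[19][9]=9·106175395755+189036065010=1144614626805  T[19][10]=10·37112163803+106175395755=477297033785  T[19][11]=11·8391004908+37112163803=129413217791  T[19][12]=12·1256328866+8391004908=23466951300  T[19][13]=13·125854638+1256328866=2892439160  T[19][14]=14·8408778+125854638=243577530  T[19][15]=15·367200+8408778=13916778  T[19][16]=16·9996+367200=527136  T[19][17]=17·153+9996=12597  T[19][18]=18·1+153=171  T[19][19]=19·0+1=1
B_18 = ΣS(18,k) = 1+131071+64439010+2798806985+28958095545+110687251039+197462483400+189036065010+106175395755+37112163803+8391004908+1256328866+125854638+8408778+367200+9996+153+1 = 682076806159
B_19 = ΣS(19,k) = 1+262143+193448101+11259666950+147589284710+693081601779+1492924634839+1709751003480+1144614626805+477297033785+129413217791+23466951300+2892439160+243577530+13916778+527136+12597+171+1 = 5832742205057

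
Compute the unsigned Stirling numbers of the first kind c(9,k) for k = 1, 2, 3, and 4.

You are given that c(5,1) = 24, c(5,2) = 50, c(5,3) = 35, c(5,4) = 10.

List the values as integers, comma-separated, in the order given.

r6: T_6,1=5×24+0=120; T_6,2=5×50+24=274; T_6,3=5×35+50=225; T_6,4=5×10+35=85
r7: T_7,1=6×120+0=720; T_7,2=6×274+120=1764; T_7,3=6×225+274=1624; T_7,4=6×85+225=735
r8: T_8,1=7×720+0=5040; T_8,2=7×1764+720=13068; T_8,3=7×1624+1764=13132; T_8,4=7×735+1624=6769
r9: T_9,1=8×5040+0=40320; T_9,2=8×13068+5040=109584; T_9,3=8×13132+13068=118124; T_9,4=8×6769+13132=67284
Read c(9,1) = 40320, c(9,2) = 109584, c(9,3) = 118124, c(9,4) = 67284.

40320, 109584, 118124, 67284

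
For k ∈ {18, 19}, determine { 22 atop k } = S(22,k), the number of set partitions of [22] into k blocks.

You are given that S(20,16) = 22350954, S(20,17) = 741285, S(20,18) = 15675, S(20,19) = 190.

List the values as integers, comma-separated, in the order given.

53374629, 1389850

row 21: T[21][17]=17·741285+22350954=34952799  T[21][18]=18·15675+741285=1023435  T[21][19]=19·190+15675=19285
row 22: T[22][18]=18·1023435+34952799=53374629  T[22][19]=19·19285+1023435=1389850
Read S(22,18) = 53374629, S(22,19) = 1389850.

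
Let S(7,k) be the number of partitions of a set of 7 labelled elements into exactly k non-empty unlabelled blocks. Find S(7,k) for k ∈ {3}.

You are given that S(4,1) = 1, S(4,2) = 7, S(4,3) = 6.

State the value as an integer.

[5] T[5,1]:1*1+0=1 · T[5,2]:2*7+1=15 · T[5,3]:3*6+7=25
[6] T[6,2]:2*15+1=31 · T[6,3]:3*25+15=90
[7] T[7,3]:3*90+31=301
Read S(7,3) = 301.

301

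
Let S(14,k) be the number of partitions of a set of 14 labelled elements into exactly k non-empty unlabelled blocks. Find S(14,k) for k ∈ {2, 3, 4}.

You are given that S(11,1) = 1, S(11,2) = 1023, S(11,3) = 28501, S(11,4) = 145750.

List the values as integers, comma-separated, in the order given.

[12] T[12,1]:1*1+0=1 · T[12,2]:2*1023+1=2047 · T[12,3]:3*28501+1023=86526 · T[12,4]:4*145750+28501=611501
[13] T[13,1]:1*1+0=1 · T[13,2]:2*2047+1=4095 · T[13,3]:3*86526+2047=261625 · T[13,4]:4*611501+86526=2532530
[14] T[14,2]:2*4095+1=8191 · T[14,3]:3*261625+4095=788970 · T[14,4]:4*2532530+261625=10391745
Read S(14,2) = 8191, S(14,3) = 788970, S(14,4) = 10391745.

8191, 788970, 10391745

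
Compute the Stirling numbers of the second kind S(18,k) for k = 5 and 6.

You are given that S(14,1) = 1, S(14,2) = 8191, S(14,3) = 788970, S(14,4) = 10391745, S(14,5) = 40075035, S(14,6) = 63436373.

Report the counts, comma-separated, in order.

@15  (15,2):8191·2+1→16383, (15,3):788970·3+8191→2375101, (15,4):10391745·4+788970→42355950, (15,5):40075035·5+10391745→210766920, (15,6):63436373·6+40075035→420693273
@16  (16,3):2375101·3+16383→7141686, (16,4):42355950·4+2375101→171798901, (16,5):210766920·5+42355950→1096190550, (16,6):420693273·6+210766920→2734926558
@17  (17,4):171798901·4+7141686→694337290, (17,5):1096190550·5+171798901→5652751651, (17,6):2734926558·6+1096190550→17505749898
@18  (18,5):5652751651·5+694337290→28958095545, (18,6):17505749898·6+5652751651→110687251039
Read S(18,5) = 28958095545, S(18,6) = 110687251039.

28958095545, 110687251039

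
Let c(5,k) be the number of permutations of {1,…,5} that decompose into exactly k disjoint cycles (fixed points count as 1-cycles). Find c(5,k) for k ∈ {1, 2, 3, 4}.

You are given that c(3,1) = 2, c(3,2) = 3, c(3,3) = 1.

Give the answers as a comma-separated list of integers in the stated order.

@4  (4,1):2·3+0→6, (4,2):3·3+2→11, (4,3):1·3+3→6, (4,4):0·3+1→1
@5  (5,1):6·4+0→24, (5,2):11·4+6→50, (5,3):6·4+11→35, (5,4):1·4+6→10
Read c(5,1) = 24, c(5,2) = 50, c(5,3) = 35, c(5,4) = 10.

24, 50, 35, 10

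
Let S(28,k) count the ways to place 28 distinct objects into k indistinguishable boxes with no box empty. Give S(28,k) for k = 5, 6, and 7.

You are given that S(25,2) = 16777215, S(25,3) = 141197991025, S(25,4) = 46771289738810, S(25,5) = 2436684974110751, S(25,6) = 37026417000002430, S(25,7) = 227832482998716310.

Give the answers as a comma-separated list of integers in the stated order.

307440364830580800, 8220146115188676396, 82892803728383735268

[26] T[26,3]:3*141197991025+16777215=423610750290 · T[26,4]:4*46771289738810+141197991025=187226356946265 · T[26,5]:5*2436684974110751+46771289738810=12230196160292565 · T[26,6]:6*37026417000002430+2436684974110751=224595186974125331 · T[26,7]:7*227832482998716310+37026417000002430=1631853797991016600
[27] T[27,4]:4*187226356946265+423610750290=749329038535350 · T[27,5]:5*12230196160292565+187226356946265=61338207158409090 · T[27,6]:6*224595186974125331+12230196160292565=1359801318005044551 · T[27,7]:7*1631853797991016600+224595186974125331=11647571772911241531
[28] T[28,5]:5*61338207158409090+749329038535350=307440364830580800 · T[28,6]:6*1359801318005044551+61338207158409090=8220146115188676396 · T[28,7]:7*11647571772911241531+1359801318005044551=82892803728383735268
Read S(28,5) = 307440364830580800, S(28,6) = 8220146115188676396, S(28,7) = 82892803728383735268.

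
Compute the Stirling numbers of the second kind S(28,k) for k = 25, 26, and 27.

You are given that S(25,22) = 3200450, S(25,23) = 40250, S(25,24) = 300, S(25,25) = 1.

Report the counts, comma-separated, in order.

row 26: T[26][23]=23·40250+3200450=4126200  T[26][24]=24·300+40250=47450  T[26][25]=25·1+300=325  T[26][26]=26·0+1=1
row 27: T[27][24]=24·47450+4126200=5265000  T[27][25]=25·325+47450=55575  T[27][26]=26·1+325=351  T[27][27]=27·0+1=1
row 28: T[28][25]=25·55575+5265000=6654375  T[28][26]=26·351+55575=64701  T[28][27]=27·1+351=378
Read S(28,25) = 6654375, S(28,26) = 64701, S(28,27) = 378.

6654375, 64701, 378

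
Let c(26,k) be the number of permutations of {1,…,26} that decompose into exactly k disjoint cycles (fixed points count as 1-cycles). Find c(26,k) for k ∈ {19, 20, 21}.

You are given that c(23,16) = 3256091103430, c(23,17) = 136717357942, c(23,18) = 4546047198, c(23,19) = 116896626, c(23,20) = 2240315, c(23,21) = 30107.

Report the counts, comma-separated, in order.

row 24: T[24][17]=23·136717357942+3256091103430=6400590336096  T[24][18]=23·4546047198+136717357942=241276443496  T[24][19]=23·116896626+4546047198=7234669596  T[24][20]=23·2240315+116896626=168423871  T[24][21]=23·30107+2240315=2932776
row 25: T[25][18]=24·241276443496+6400590336096=12191224980000  T[25][19]=24·7234669596+241276443496=414908513800  T[25][20]=24·168423871+7234669596=11276842500  T[25][21]=24·2932776+168423871=238810495
row 26: T[26][19]=25·414908513800+12191224980000=22563937825000  T[26][20]=25·11276842500+414908513800=696829576300  T[26][21]=25·238810495+11276842500=17247104875
Read c(26,19) = 22563937825000, c(26,20) = 696829576300, c(26,21) = 17247104875.

22563937825000, 696829576300, 17247104875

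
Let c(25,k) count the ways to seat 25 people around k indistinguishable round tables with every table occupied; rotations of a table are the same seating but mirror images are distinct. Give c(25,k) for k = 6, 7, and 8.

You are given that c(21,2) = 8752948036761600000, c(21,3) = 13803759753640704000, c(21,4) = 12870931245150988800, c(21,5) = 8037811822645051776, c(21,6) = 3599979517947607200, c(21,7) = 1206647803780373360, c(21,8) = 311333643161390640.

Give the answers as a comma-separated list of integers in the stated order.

i=22: T(22,3)=8752948036761600000+21·13803759753640704000=298631902863216384000 | T(22,4)=13803759753640704000+21·12870931245150988800=284093315901811468800 | T(22,5)=12870931245150988800+21·8037811822645051776=181664979520697076096 | T(22,6)=8037811822645051776+21·3599979517947607200=83637381699544802976 | T(22,7)=3599979517947607200+21·1206647803780373360=28939583397335447760 | T(22,8)=1206647803780373360+21·311333643161390640=7744654310169576800
i=23: T(23,4)=298631902863216384000+22·284093315901811468800=6548684852703068697600 | T(23,5)=284093315901811468800+22·181664979520697076096=4280722865357147142912 | T(23,6)=181664979520697076096+22·83637381699544802976=2021687376910682741568 | T(23,7)=83637381699544802976+22·28939583397335447760=720308216440924653696 | T(23,8)=28939583397335447760+22·7744654310169576800=199321978221066137360
i=24: T(24,5)=6548684852703068697600+23·4280722865357147142912=105005310755917452984576 | T(24,6)=4280722865357147142912+23·2021687376910682741568=50779532534302850198976 | T(24,7)=2021687376910682741568+23·720308216440924653696=18588776355051949776576 | T(24,8)=720308216440924653696+23·199321978221066137360=5304713715525445812976
i=25: T(25,6)=105005310755917452984576+24·50779532534302850198976=1323714091579185857760000 | T(25,7)=50779532534302850198976+24·18588776355051949776576=496910165055549644836800 | T(25,8)=18588776355051949776576+24·5304713715525445812976=145901905527662649288000
Read c(25,6) = 1323714091579185857760000, c(25,7) = 496910165055549644836800, c(25,8) = 145901905527662649288000.

1323714091579185857760000, 496910165055549644836800, 145901905527662649288000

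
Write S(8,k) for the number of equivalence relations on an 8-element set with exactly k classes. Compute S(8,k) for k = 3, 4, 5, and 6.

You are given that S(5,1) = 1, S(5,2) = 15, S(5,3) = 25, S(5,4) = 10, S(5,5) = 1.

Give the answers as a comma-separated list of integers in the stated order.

966, 1701, 1050, 266

[6] T[6,1]:1*1+0=1 · T[6,2]:2*15+1=31 · T[6,3]:3*25+15=90 · T[6,4]:4*10+25=65 · T[6,5]:5*1+10=15 · T[6,6]:6*0+1=1
[7] T[7,2]:2*31+1=63 · T[7,3]:3*90+31=301 · T[7,4]:4*65+90=350 · T[7,5]:5*15+65=140 · T[7,6]:6*1+15=21
[8] T[8,3]:3*301+63=966 · T[8,4]:4*350+301=1701 · T[8,5]:5*140+350=1050 · T[8,6]:6*21+140=266
Read S(8,3) = 966, S(8,4) = 1701, S(8,5) = 1050, S(8,6) = 266.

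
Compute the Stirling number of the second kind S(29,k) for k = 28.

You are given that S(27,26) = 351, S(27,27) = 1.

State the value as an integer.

row 28: T[28][27]=27·1+351=378  T[28][28]=28·0+1=1
row 29: T[29][28]=28·1+378=406
Read S(29,28) = 406.

406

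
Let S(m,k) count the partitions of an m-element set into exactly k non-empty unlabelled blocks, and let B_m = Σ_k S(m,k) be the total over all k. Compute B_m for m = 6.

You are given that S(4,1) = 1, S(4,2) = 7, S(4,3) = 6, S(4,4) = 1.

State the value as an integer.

@5  (5,1):1·1+0→1, (5,2):7·2+1→15, (5,3):6·3+7→25, (5,4):1·4+6→10, (5,5):0·5+1→1
@6  (6,1):1·1+0→1, (6,2):15·2+1→31, (6,3):25·3+15→90, (6,4):10·4+25→65, (6,5):1·5+10→15, (6,6):0·6+1→1
B_6 = ΣS(6,k) = 1+31+90+65+15+1 = 203

203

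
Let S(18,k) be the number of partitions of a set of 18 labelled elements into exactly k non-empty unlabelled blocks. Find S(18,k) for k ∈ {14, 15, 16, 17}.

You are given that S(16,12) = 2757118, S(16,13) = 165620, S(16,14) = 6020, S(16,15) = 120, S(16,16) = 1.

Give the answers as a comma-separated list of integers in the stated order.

8408778, 367200, 9996, 153

[17] T[17,13]:13*165620+2757118=4910178 · T[17,14]:14*6020+165620=249900 · T[17,15]:15*120+6020=7820 · T[17,16]:16*1+120=136 · T[17,17]:17*0+1=1
[18] T[18,14]:14*249900+4910178=8408778 · T[18,15]:15*7820+249900=367200 · T[18,16]:16*136+7820=9996 · T[18,17]:17*1+136=153
Read S(18,14) = 8408778, S(18,15) = 367200, S(18,16) = 9996, S(18,17) = 153.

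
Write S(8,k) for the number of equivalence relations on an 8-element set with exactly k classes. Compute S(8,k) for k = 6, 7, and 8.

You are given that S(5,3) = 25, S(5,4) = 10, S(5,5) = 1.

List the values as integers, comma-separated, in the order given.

266, 28, 1

row 6: T[6][4]=4·10+25=65  T[6][5]=5·1+10=15  T[6][6]=6·0+1=1
row 7: T[7][5]=5·15+65=140  T[7][6]=6·1+15=21  T[7][7]=7·0+1=1
row 8: T[8][6]=6·21+140=266  T[8][7]=7·1+21=28  T[8][8]=8·0+1=1
Read S(8,6) = 266, S(8,7) = 28, S(8,8) = 1.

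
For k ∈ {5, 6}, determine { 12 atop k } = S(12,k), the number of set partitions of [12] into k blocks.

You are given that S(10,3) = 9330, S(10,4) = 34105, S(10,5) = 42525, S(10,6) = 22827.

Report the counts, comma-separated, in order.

1379400, 1323652

[11] T[11,4]:4*34105+9330=145750 · T[11,5]:5*42525+34105=246730 · T[11,6]:6*22827+42525=179487
[12] T[12,5]:5*246730+145750=1379400 · T[12,6]:6*179487+246730=1323652
Read S(12,5) = 1379400, S(12,6) = 1323652.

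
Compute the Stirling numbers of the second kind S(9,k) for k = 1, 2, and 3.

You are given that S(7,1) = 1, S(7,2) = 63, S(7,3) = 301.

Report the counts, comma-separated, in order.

1, 255, 3025

row 8: T[8][1]=1·1+0=1  T[8][2]=2·63+1=127  T[8][3]=3·301+63=966
row 9: T[9][1]=1·1+0=1  T[9][2]=2·127+1=255  T[9][3]=3·966+127=3025
Read S(9,1) = 1, S(9,2) = 255, S(9,3) = 3025.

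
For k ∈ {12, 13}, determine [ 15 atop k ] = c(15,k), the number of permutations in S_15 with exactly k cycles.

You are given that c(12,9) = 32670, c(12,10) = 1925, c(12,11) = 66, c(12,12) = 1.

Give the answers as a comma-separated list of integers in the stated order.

r13: T_13,10=12×1925+32670=55770; T_13,11=12×66+1925=2717; T_13,12=12×1+66=78; T_13,13=12×0+1=1
r14: T_14,11=13×2717+55770=91091; T_14,12=13×78+2717=3731; T_14,13=13×1+78=91
r15: T_15,12=14×3731+91091=143325; T_15,13=14×91+3731=5005
Read c(15,12) = 143325, c(15,13) = 5005.

143325, 5005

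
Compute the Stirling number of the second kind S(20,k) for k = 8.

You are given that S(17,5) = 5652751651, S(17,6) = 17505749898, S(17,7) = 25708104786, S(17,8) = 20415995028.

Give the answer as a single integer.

15170932662679

r18: T_18,6=6×17505749898+5652751651=110687251039; T_18,7=7×25708104786+17505749898=197462483400; T_18,8=8×20415995028+25708104786=189036065010
r19: T_19,7=7×197462483400+110687251039=1492924634839; T_19,8=8×189036065010+197462483400=1709751003480
r20: T_20,8=8×1709751003480+1492924634839=15170932662679
Read S(20,8) = 15170932662679.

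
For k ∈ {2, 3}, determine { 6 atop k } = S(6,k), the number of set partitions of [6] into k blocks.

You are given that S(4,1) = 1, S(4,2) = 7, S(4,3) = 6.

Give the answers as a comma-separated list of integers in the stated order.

@5  (5,1):1·1+0→1, (5,2):7·2+1→15, (5,3):6·3+7→25
@6  (6,2):15·2+1→31, (6,3):25·3+15→90
Read S(6,2) = 31, S(6,3) = 90.

31, 90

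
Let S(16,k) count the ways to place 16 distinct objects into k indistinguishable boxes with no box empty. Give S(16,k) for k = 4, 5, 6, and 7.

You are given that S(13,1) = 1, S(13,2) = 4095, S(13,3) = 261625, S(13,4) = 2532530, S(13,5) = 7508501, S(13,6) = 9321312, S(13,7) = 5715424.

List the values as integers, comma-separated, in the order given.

i=14: T(14,2)=1+2·4095=8191 | T(14,3)=4095+3·261625=788970 | T(14,4)=261625+4·2532530=10391745 | T(14,5)=2532530+5·7508501=40075035 | T(14,6)=7508501+6·9321312=63436373 | T(14,7)=9321312+7·5715424=49329280
i=15: T(15,3)=8191+3·788970=2375101 | T(15,4)=788970+4·10391745=42355950 | T(15,5)=10391745+5·40075035=210766920 | T(15,6)=40075035+6·63436373=420693273 | T(15,7)=63436373+7·49329280=408741333
i=16: T(16,4)=2375101+4·42355950=171798901 | T(16,5)=42355950+5·210766920=1096190550 | T(16,6)=210766920+6·420693273=2734926558 | T(16,7)=420693273+7·408741333=3281882604
Read S(16,4) = 171798901, S(16,5) = 1096190550, S(16,6) = 2734926558, S(16,7) = 3281882604.

171798901, 1096190550, 2734926558, 3281882604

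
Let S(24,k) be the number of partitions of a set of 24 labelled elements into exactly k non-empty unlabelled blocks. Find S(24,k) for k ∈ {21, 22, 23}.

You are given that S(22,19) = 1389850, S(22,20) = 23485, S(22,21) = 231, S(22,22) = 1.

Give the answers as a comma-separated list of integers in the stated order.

2454606, 33902, 276

r23: T_23,20=20×23485+1389850=1859550; T_23,21=21×231+23485=28336; T_23,22=22×1+231=253; T_23,23=23×0+1=1
r24: T_24,21=21×28336+1859550=2454606; T_24,22=22×253+28336=33902; T_24,23=23×1+253=276
Read S(24,21) = 2454606, S(24,22) = 33902, S(24,23) = 276.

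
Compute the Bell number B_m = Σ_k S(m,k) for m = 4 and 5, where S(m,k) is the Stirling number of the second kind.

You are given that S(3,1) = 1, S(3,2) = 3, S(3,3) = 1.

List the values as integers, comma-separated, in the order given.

[4] T[4,1]:1*1+0=1 · T[4,2]:2*3+1=7 · T[4,3]:3*1+3=6 · T[4,4]:4*0+1=1
[5] T[5,1]:1*1+0=1 · T[5,2]:2*7+1=15 · T[5,3]:3*6+7=25 · T[5,4]:4*1+6=10 · T[5,5]:5*0+1=1
B_4 = ΣS(4,k) = 1+7+6+1 = 15
B_5 = ΣS(5,k) = 1+15+25+10+1 = 52

15, 52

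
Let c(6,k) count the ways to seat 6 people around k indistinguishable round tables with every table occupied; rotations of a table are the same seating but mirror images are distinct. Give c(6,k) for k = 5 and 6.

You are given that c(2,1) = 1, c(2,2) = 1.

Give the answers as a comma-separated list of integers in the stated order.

i=3: T(3,2)=1+2·1=3 | T(3,3)=1+2·0=1
i=4: T(4,3)=3+3·1=6 | T(4,4)=1+3·0=1
i=5: T(5,4)=6+4·1=10 | T(5,5)=1+4·0=1
i=6: T(6,5)=10+5·1=15 | T(6,6)=1+5·0=1
Read c(6,5) = 15, c(6,6) = 1.

15, 1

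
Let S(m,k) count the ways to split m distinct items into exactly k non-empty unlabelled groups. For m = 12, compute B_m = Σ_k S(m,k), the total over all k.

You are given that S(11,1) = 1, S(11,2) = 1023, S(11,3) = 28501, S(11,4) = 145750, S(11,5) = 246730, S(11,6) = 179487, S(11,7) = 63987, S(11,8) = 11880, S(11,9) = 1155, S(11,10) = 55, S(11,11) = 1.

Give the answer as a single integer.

4213597

i=12: T(12,1)=0+1·1=1 | T(12,2)=1+2·1023=2047 | T(12,3)=1023+3·28501=86526 | T(12,4)=28501+4·145750=611501 | T(12,5)=145750+5·246730=1379400 | T(12,6)=246730+6·179487=1323652 | T(12,7)=179487+7·63987=627396 | T(12,8)=63987+8·11880=159027 | T(12,9)=11880+9·1155=22275 | T(12,10)=1155+10·55=1705 | T(12,11)=55+11·1=66 | T(12,12)=1+12·0=1
B_12 = ΣS(12,k) = 1+2047+86526+611501+1379400+1323652+627396+159027+22275+1705+66+1 = 4213597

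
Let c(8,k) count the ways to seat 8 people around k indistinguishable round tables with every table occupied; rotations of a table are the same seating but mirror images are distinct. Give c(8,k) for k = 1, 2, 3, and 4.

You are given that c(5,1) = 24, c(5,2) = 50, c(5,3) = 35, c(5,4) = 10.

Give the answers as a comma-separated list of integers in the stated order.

5040, 13068, 13132, 6769

row 6: T[6][1]=5·24+0=120  T[6][2]=5·50+24=274  T[6][3]=5·35+50=225  T[6][4]=5·10+35=85
row 7: T[7][1]=6·120+0=720  T[7][2]=6·274+120=1764  T[7][3]=6·225+274=1624  T[7][4]=6·85+225=735
row 8: T[8][1]=7·720+0=5040  T[8][2]=7·1764+720=13068  T[8][3]=7·1624+1764=13132  T[8][4]=7·735+1624=6769
Read c(8,1) = 5040, c(8,2) = 13068, c(8,3) = 13132, c(8,4) = 6769.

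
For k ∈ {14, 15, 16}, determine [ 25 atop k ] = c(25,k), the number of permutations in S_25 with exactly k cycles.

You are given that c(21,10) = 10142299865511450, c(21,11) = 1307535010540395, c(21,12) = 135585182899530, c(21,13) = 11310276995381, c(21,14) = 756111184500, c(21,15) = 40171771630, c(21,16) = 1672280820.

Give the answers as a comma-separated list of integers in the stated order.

1246200069070215000, 92446911376173550, 5700586321864500

@22  (22,11):1307535010540395·21+10142299865511450→37600535086859745, (22,12):135585182899530·21+1307535010540395→4154823851430525, (22,13):11310276995381·21+135585182899530→373100999802531, (22,14):756111184500·21+11310276995381→27188611869881, (22,15):40171771630·21+756111184500→1599718388730, (22,16):1672280820·21+40171771630→75289668850
@23  (23,12):4154823851430525·22+37600535086859745→129006659818331295, (23,13):373100999802531·22+4154823851430525→12363045847086207, (23,14):27188611869881·22+373100999802531→971250460939913, (23,15):1599718388730·22+27188611869881→62382416421941, (23,16):75289668850·22+1599718388730→3256091103430
@24  (24,13):12363045847086207·23+129006659818331295→413356714301314056, (24,14):971250460939913·23+12363045847086207→34701806448704206, (24,15):62382416421941·23+971250460939913→2406046038644556, (24,16):3256091103430·23+62382416421941→137272511800831
@25  (25,14):34701806448704206·24+413356714301314056→1246200069070215000, (25,15):2406046038644556·24+34701806448704206→92446911376173550, (25,16):137272511800831·24+2406046038644556→5700586321864500
Read c(25,14) = 1246200069070215000, c(25,15) = 92446911376173550, c(25,16) = 5700586321864500.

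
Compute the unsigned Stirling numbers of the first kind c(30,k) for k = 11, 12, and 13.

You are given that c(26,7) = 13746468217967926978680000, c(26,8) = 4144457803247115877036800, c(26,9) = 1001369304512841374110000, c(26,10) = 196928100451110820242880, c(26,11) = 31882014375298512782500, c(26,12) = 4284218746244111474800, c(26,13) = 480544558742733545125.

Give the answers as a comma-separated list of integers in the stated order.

@27  (27,8):4144457803247115877036800·26+13746468217967926978680000→121502371102392939781636800, (27,9):1001369304512841374110000·26+4144457803247115877036800→30180059720580991603896800, (27,10):196928100451110820242880·26+1001369304512841374110000→6121499916241722700424880, (27,11):31882014375298512782500·26+196928100451110820242880→1025860474208872152587880, (27,12):4284218746244111474800·26+31882014375298512782500→143271701777645411127300, (27,13):480544558742733545125·26+4284218746244111474800→16778377273555183648050
@28  (28,9):30180059720580991603896800·27+121502371102392939781636800→936363983558079713086850400, (28,10):6121499916241722700424880·27+30180059720580991603896800→195460557459107504515368560, (28,11):1025860474208872152587880·27+6121499916241722700424880→33819732719881270820297640, (28,12):143271701777645411127300·27+1025860474208872152587880→4894196422205298253024980, (28,13):16778377273555183648050·27+143271701777645411127300→596287888163635369624650
@29  (29,10):195460557459107504515368560·28+936363983558079713086850400→6409259592413089839517170080, (29,11):33819732719881270820297640·28+195460557459107504515368560→1142413073615783087483702480, (29,12):4894196422205298253024980·28+33819732719881270820297640→170857232541629621904997080, (29,13):596287888163635369624650·28+4894196422205298253024980→21590257290787088602515180
@30  (30,11):1142413073615783087483702480·29+6409259592413089839517170080→39539238727270799376544542000, (30,12):170857232541629621904997080·29+1142413073615783087483702480→6097272817323042122728617800, (30,13):21590257290787088602515180·29+170857232541629621904997080→796974693974455191377937300
Read c(30,11) = 39539238727270799376544542000, c(30,12) = 6097272817323042122728617800, c(30,13) = 796974693974455191377937300.

39539238727270799376544542000, 6097272817323042122728617800, 796974693974455191377937300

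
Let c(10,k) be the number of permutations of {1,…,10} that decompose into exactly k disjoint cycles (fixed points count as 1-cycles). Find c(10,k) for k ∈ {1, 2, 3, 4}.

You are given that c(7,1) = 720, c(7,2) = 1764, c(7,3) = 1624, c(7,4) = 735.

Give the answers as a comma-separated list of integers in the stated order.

362880, 1026576, 1172700, 723680

@8  (8,1):720·7+0→5040, (8,2):1764·7+720→13068, (8,3):1624·7+1764→13132, (8,4):735·7+1624→6769
@9  (9,1):5040·8+0→40320, (9,2):13068·8+5040→109584, (9,3):13132·8+13068→118124, (9,4):6769·8+13132→67284
@10  (10,1):40320·9+0→362880, (10,2):109584·9+40320→1026576, (10,3):118124·9+109584→1172700, (10,4):67284·9+118124→723680
Read c(10,1) = 362880, c(10,2) = 1026576, c(10,3) = 1172700, c(10,4) = 723680.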